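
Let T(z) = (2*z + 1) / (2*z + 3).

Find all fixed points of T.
{-1, 1/2}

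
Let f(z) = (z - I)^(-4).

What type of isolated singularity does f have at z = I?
Write f(z) = g(z)/(z - I)^4 with g(z) = 1.
g is entire and g(I) = 1 ≠ 0, so no factor of (z - I) cancels: the Laurent expansion of f about z = I starts at the power -4, i.e. lim_{z→z₀} (z - z₀)^4 f(z) = 1 is finite and nonzero.
So z = I is a pole of order 4.

Final answer: pole of order 4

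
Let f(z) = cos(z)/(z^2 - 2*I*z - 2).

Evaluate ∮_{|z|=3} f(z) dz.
By the residue theorem, ∮_C f(z) dz = 2πi · (sum of the residues of f at the poles inside |z| = 3).

The denominator factors as (z + 1 - I)*(z - 1 - I), so the singularities of f are simple poles at z = -1 + I, z = 1 + I.
  |-1 + I|² = 2 < 9 = 3², so this pole is inside the contour.
  |1 + I|² = 2 < 9 = 3², so this pole is inside the contour.

With P(z) = cos(z) and Q(z) = z^2 - 2*I*z - 2, each pole is simple, so Res(f, z₀) = P(z₀)/Q'(z₀) with Q'(z) = 2*z - 2*I.
  Res(f, -1 + I) = P(-1 + I)/Q'(-1 + I) = (cos(1 - I))/(-2) = -cos(1 - I)/2
  Res(f, 1 + I) = P(1 + I)/Q'(1 + I) = (cos(1 + I))/(2) = cos(1 + I)/2

Sum of residues inside C: -cos(1 - I)/2 + cos(1 + I)/2
∮_C f(z) dz = 2πi · (-cos(1 - I)/2 + cos(1 + I)/2) = -I*pi*cos(1 - I) + I*pi*cos(1 + I)

Final answer: -I*pi*cos(1 - I) + I*pi*cos(1 + I)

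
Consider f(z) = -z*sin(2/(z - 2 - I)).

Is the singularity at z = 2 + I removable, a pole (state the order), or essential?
Let u = z - 2 - I. Then
  sin(2/u) = Σ_{k≥0} (-1)^k (2)^(2k+1)/((2k+1)!·u^(2k+1)) = 2/u - 4/(3*u^3) + 4/(15*u^5) + ...
which has infinitely many negative powers of u, so sin(2/(z - 2 - I)) has an essential singularity at z = 2 + I.
The extra factor z is a nonzero polynomial; if the product had at most a pole at z = 2 + I, dividing by that polynomial would leave sin(2/(z - 2 - I)) with at most a pole too — contradiction. (Equivalently, the product's Laurent series still has infinitely many negative powers.)
So the singularity is essential.

Final answer: essential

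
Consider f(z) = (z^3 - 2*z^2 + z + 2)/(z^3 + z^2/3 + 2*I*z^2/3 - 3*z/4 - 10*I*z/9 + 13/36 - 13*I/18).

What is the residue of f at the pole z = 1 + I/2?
1413/9650 - 8307*I/19300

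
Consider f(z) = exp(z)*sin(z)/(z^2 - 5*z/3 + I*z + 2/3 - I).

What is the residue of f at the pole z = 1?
exp(1)*(3/10 - 9*I/10)*sin(1)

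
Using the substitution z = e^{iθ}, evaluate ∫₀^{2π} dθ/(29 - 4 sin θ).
Call the integral J. The integrand is 2π-periodic and we integrate over a full period, so shifting θ does not change the value (θ → θ + π/2 turns sin θ into cos θ; θ → θ + π flips the sign of the trig term). Hence
  J = ∫₀^{2π} dθ/(29 + 4 cos θ).
Put z = e^{iθ}: then cos θ = (z + 1/z)/2, dθ = dz/(iz), and z runs once counterclockwise around |z| = 1:
  J = ∮_{|z|=1} 1/(29 + 4*(z + 1/z)/2) · dz/(iz) = (2/i) ∮_{|z|=1} dz/(4*z^2 + 58*z + 4).
The roots of 4*z^2 + 58*z + 4 are z = (-29 ± sqrt(29^2 - 4^2))/4, with sqrt(825) = 5*sqrt(33); their product is 1, so only z₊ = -29/4 + 5*sqrt(33)/4 lies inside the unit circle (z₋ = -29/4 - 5*sqrt(33)/4 lies outside).
z₊ is a simple zero of q(z) = 4*z^2 + 58*z + 4, so Res(1/q, z₊) = 1/q'(z₊) with q'(z) = 8*z + 58; and q'(z₊) = 4*(z₊ - z₋) = 10*sqrt(33).
Therefore J = (2/i) · 2πi · 1/(10*sqrt(33)) = 2*pi/(5*sqrt(33)) = 2*sqrt(33)*pi/165

Final answer: 2*sqrt(33)*pi/165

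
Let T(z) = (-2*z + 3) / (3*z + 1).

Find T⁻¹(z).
(-z + 3)/(3*z + 2)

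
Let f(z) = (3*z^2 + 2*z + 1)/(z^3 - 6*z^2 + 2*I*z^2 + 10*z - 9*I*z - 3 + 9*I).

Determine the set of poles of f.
The singularities of f are the zeros of the denominator. Factoring,
  z^3 - 6*z^2 + 2*I*z^2 + 10*z - 9*I*z - 3 + 9*I = (z - 1 + I)*(z - 2 + I)*(z - 3)
so the candidates are z = 1 - I, z = 2 - I, z = 3.

Check the numerator P(z) = 3*z^2 + 2*z + 1 at each one:
  P(1 - I) = 3 - 8*I ≠ 0, so z = 1 - I is a (simple) pole.
  P(2 - I) = 14 - 14*I ≠ 0, so z = 2 - I is a (simple) pole.
  P(3) = 34 ≠ 0, so z = 3 is a (simple) pole.

Poles of f: {1 - I, 2 - I, 3}

Final answer: {1 - I, 2 - I, 3}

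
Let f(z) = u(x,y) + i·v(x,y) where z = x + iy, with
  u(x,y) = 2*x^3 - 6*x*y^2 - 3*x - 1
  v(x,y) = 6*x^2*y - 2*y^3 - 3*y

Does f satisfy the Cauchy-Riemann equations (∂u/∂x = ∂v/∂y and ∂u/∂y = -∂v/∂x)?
∂u/∂x = 6*x^2 - 6*y^2 - 3
∂v/∂y = 6*x^2 - 6*y^2 - 3
∂u/∂y = -12*x*y
∂v/∂x = 12*x*y
∂u/∂x = ∂v/∂y and ∂u/∂y = -∂v/∂x hold identically; f is analytic.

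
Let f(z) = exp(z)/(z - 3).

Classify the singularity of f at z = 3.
pole of order 1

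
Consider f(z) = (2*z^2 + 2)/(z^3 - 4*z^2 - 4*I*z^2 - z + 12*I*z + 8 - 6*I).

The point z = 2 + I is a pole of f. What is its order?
2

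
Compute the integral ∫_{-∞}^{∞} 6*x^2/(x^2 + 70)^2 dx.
3*sqrt(70)*pi/70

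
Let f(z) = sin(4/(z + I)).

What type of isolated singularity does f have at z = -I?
essential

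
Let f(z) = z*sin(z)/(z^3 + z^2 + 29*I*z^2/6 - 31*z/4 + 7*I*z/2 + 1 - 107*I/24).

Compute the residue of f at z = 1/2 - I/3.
Write f(z) = P(z)/Q(z) with P(z) = z*sin(z) and Q(z) = z^3 + z^2 + 29*I*z^2/6 - 31*z/4 + 7*I*z/2 + 1 - 107*I/24.
The denominator factors as Q(z) = (z + 2 + 3*I/2)*(z - 1/2 + I/3)*(z - 1/2 + 3*I), so z = 1/2 - I/3 is a simple zero of Q and P is analytic there; z = 1/2 - I/3 is therefore a simple pole and
  Res(f, z₀) = P(z₀)/Q'(z₀).

Q'(z) = 3*z^2 + 2*z + 29*I*z/3 - 31/4 + 7*I/2, so Q'(1/2 - I/3) = -28/9 + 20*I/3.
P(1/2 - I/3) = (1/2 - I/3)*sin(1/2 - I/3).

Res(f, 1/2 - I/3) = ((1/2 - I/3)*sin(1/2 - I/3))/(-28/9 + 20*I/3) = (-153/2192 - 93*I/2192)*sin(1/2 - I/3)

Final answer: (-153/2192 - 93*I/2192)*sin(1/2 - I/3)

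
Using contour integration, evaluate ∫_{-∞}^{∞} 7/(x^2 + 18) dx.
Let f(z) = 7/(z^2 + 18). The denominator has no real zeros and deg Q - deg P = 2 ≥ 2, so the integral of f over the upper semicircle |z| = R tends to 0 as R → ∞. Closing the contour in the upper half-plane,
  ∫_{-∞}^{∞} f(x) dx = 2πi · Σ Res(f, z_k)  over the poles with Im z_k > 0.

Zeros of the denominator: z^2 + 18 = 0 gives z = ±3*sqrt(2)*I.
Upper half-plane: z = 3*sqrt(2)*I (simple).

Each pole is a simple zero of Q(z) = z^2 + 18, so Res(f, z₀) = P(z₀)/Q'(z₀) with P(z) = 7, Q'(z) = 2*z:
  Res(f, 3*sqrt(2)*I) = (7)/(6*sqrt(2)*I) = -7*sqrt(2)*I/12

∫_{-∞}^{∞} f(x) dx = 2πi · (-7*sqrt(2)*I/12) = 7*sqrt(2)*pi/6

Final answer: 7*sqrt(2)*pi/6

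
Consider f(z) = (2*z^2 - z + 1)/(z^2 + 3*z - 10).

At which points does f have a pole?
The singularities of f are the zeros of the denominator. Factoring,
  z^2 + 3*z - 10 = (z - 2)*(z + 5)
so the candidates are z = 2, z = -5.

Check the numerator P(z) = 2*z^2 - z + 1 at each one:
  P(2) = 7 ≠ 0, so z = 2 is a (simple) pole.
  P(-5) = 56 ≠ 0, so z = -5 is a (simple) pole.

Poles of f: {-5, 2}

Final answer: {-5, 2}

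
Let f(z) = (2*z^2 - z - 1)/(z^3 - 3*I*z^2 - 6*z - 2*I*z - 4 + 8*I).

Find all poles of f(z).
The singularities of f are the zeros of the denominator. Factoring,
  z^3 - 3*I*z^2 - 6*z - 2*I*z - 4 + 8*I = (z - 2*I)*(z - 2 - I)*(z + 2)
so the candidates are z = 2*I, z = 2 + I, z = -2.

Check the numerator P(z) = 2*z^2 - z - 1 at each one:
  P(2*I) = -9 - 2*I ≠ 0, so z = 2*I is a (simple) pole.
  P(2 + I) = 3 + 7*I ≠ 0, so z = 2 + I is a (simple) pole.
  P(-2) = 9 ≠ 0, so z = -2 is a (simple) pole.

Poles of f: {-2, 2*I, 2 + I}

Final answer: {-2, 2*I, 2 + I}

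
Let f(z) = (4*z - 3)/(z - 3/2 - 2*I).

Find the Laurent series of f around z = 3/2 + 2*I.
Put w = z - (3/2 + 2*I), i.e. z = w + 3/2 + 2*I. The denominator is w, so it suffices to rewrite the numerator in powers of w.

P(z) = 4*z - 3
P(w + 3/2 + 2*I) = 3 + 8*I + 4*w

Dividing each term by w:
  f = (3 + 8*I)/w + 4

Substituting back w = z - 3/2 - 2*I:
  f(z) = (3 + 8*I)/(z - 3/2 - 2*I) + 4

The series is finite because the numerator is a polynomial; the negative powers form the principal part, and the coefficient of 1/(z - 3/2 - 2*I) gives Res(f, 3/2 + 2*I) = 3 + 8*I.

Final answer: (3 + 8*I)/(z - 3/2 - 2*I) + 4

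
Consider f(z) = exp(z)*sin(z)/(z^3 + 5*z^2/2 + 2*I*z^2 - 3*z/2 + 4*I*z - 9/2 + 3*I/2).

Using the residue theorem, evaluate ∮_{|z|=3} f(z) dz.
By the residue theorem, ∮_C f(z) dz = 2πi · (sum of the residues of f at the poles inside |z| = 3).

The denominator factors as (z + 3/2)*(z - 1 + I)*(z + 2 + I), so the singularities of f are simple poles at z = -3/2, z = 1 - I, z = -2 - I.
  |-3/2|² = 9/4 < 9 = 3², so this pole is inside the contour.
  |1 - I|² = 2 < 9 = 3², so this pole is inside the contour.
  |-2 - I|² = 5 < 9 = 3², so this pole is inside the contour.

With P(z) = exp(z)*sin(z) and Q(z) = z^3 + 5*z^2/2 + 2*I*z^2 - 3*z/2 + 4*I*z - 9/2 + 3*I/2, each pole is simple, so Res(f, z₀) = P(z₀)/Q'(z₀) with Q'(z) = 3*z^2 + 5*z + 4*I*z - 3/2 + 4*I.
  Res(f, -3/2) = P(-3/2)/Q'(-3/2) = (-exp(-3/2)*sin(3/2))/(-9/4 - 2*I) = (36/145 - 32*I/145)*exp(-3/2)*sin(3/2)
  Res(f, 1 - I) = P(1 - I)/Q'(1 - I) = (exp(1 - I)*sin(1 - I))/(15/2 - 3*I) = (10/87 + 4*I/87)*exp(1 - I)*sin(1 - I)
  Res(f, -2 - I) = P(-2 - I)/Q'(-2 - I) = (-exp(-2 - I)*sin(2 + I))/(3/2 + 3*I) = (-2/15 + 4*I/15)*exp(-2 - I)*sin(2 + I)

Sum of residues inside C: (10/87 + 4*I/87)*exp(1 - I)*sin(1 - I) + (36/145 - 32*I/145)*exp(-3/2)*sin(3/2) + (-2/15 + 4*I/15)*exp(-2 - I)*sin(2 + I)
∮_C f(z) dz = 2πi · ((10/87 + 4*I/87)*exp(1 - I)*sin(1 - I) + (36/145 - 32*I/145)*exp(-3/2)*sin(3/2) + (-2/15 + 4*I/15)*exp(-2 - I)*sin(2 + I)) = pi*(-8/15 - 4*I/15)*exp(-2 - I)*sin(2 + I) + pi*(64/145 + 72*I/145)*exp(-3/2)*sin(3/2) + pi*(-8/87 + 20*I/87)*exp(1 - I)*sin(1 - I)

Final answer: pi*(-8/15 - 4*I/15)*exp(-2 - I)*sin(2 + I) + pi*(64/145 + 72*I/145)*exp(-3/2)*sin(3/2) + pi*(-8/87 + 20*I/87)*exp(1 - I)*sin(1 - I)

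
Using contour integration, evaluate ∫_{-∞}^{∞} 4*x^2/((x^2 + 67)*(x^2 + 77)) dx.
Let f(z) = 4*z^2/((z^2 + 67)*(z^2 + 77)). The denominator has no real zeros and deg Q - deg P = 2 ≥ 2, so the integral of f over the upper semicircle |z| = R tends to 0 as R → ∞. Closing the contour in the upper half-plane,
  ∫_{-∞}^{∞} f(x) dx = 2πi · Σ Res(f, z_k)  over the poles with Im z_k > 0.

Zeros of the denominator: z^2 + 77 = 0 gives z = ±sqrt(77)*I; z^2 + 67 = 0 gives z = ±sqrt(67)*I.
Upper half-plane: z = sqrt(67)*I, z = sqrt(77)*I (simple).

Each pole is a simple zero of Q(z) = z^4 + 144*z^2 + 5159, so Res(f, z₀) = P(z₀)/Q'(z₀) with P(z) = 4*z^2, Q'(z) = 4*z^3 + 288*z:
  Res(f, sqrt(67)*I) = (-268)/(20*sqrt(67)*I) = sqrt(67)*I/5
  Res(f, sqrt(77)*I) = (-308)/(-20*sqrt(77)*I) = -sqrt(77)*I/5

Sum of residues: I*(-sqrt(77) + sqrt(67))/5
∫_{-∞}^{∞} f(x) dx = 2πi · (I*(-sqrt(77) + sqrt(67))/5) = 2*pi*(-sqrt(67) + sqrt(77))/5

Final answer: 2*pi*(-sqrt(67) + sqrt(77))/5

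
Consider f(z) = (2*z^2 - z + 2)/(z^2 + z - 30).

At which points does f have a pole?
{-6, 5}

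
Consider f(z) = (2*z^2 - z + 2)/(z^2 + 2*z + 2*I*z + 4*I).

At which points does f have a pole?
The singularities of f are the zeros of the denominator. Factoring,
  z^2 + 2*z + 2*I*z + 4*I = (z + 2*I)*(z + 2)
so the candidates are z = -2*I, z = -2.

Check the numerator P(z) = 2*z^2 - z + 2 at each one:
  P(-2*I) = -6 + 2*I ≠ 0, so z = -2*I is a (simple) pole.
  P(-2) = 12 ≠ 0, so z = -2 is a (simple) pole.

Poles of f: {-2, -2*I}

Final answer: {-2, -2*I}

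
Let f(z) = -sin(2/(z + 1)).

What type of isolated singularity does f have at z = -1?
Let u = z + 1. Then
  sin(2/u) = Σ_{k≥0} (-1)^k (2)^(2k+1)/((2k+1)!·u^(2k+1)) = 2/u - 4/(3*u^3) + 4/(15*u^5) + ...
which has infinitely many negative powers of u, so sin(2/(z + 1)) has an essential singularity at z = -1.
So the singularity is essential.

Final answer: essential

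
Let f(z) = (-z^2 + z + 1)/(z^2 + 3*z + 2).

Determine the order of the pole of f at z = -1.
Factor the denominator:
  z^2 + 3*z + 2 = (z + 1)*(z + 2)

The numerator P(z) = -z^2 + z + 1 has P(-1) = -1 ≠ 0, so no factor of (z + 1) cancels.
Near z = -1 we can therefore write f(z) = g(z)/(z + 1) with g analytic at -1 and g(-1) ≠ 0 (g is the numerator divided by the remaining denominator factors).

Hence z = -1 is a pole of order 1.

Final answer: 1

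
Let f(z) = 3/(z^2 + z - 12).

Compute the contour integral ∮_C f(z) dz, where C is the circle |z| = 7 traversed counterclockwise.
By the residue theorem, ∮_C f(z) dz = 2πi · (sum of the residues of f at the poles inside |z| = 7).

The denominator factors as (z + 4)*(z - 3), so the singularities of f are simple poles at z = -4, z = 3.
  |-4|² = 16 < 49 = 7², so this pole is inside the contour.
  |3|² = 9 < 49 = 7², so this pole is inside the contour.

With P(z) = 3 and Q(z) = z^2 + z - 12, each pole is simple, so Res(f, z₀) = P(z₀)/Q'(z₀) with Q'(z) = 2*z + 1.
  Res(f, -4) = P(-4)/Q'(-4) = (3)/(-7) = -3/7
  Res(f, 3) = P(3)/Q'(3) = (3)/(7) = 3/7

Sum of residues inside C: 0
∮_C f(z) dz = 2πi · (0) = 0

Final answer: 0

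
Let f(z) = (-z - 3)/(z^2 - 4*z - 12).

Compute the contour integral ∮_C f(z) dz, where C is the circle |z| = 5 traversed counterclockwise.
By the residue theorem, ∮_C f(z) dz = 2πi · (sum of the residues of f at the poles inside |z| = 5).

The denominator factors as (z - 6)*(z + 2), so the singularities of f are simple poles at z = 6, z = -2.
  |6|² = 36 > 25 = 5², so this pole is outside the contour.
  |-2|² = 4 < 25 = 5², so this pole is inside the contour.

With P(z) = -z - 3 and Q(z) = z^2 - 4*z - 12, each pole is simple, so Res(f, z₀) = P(z₀)/Q'(z₀) with Q'(z) = 2*z - 4.
  Res(f, -2) = P(-2)/Q'(-2) = (-1)/(-8) = 1/8

∮_C f(z) dz = 2πi · (1/8) = I*pi/4

Final answer: I*pi/4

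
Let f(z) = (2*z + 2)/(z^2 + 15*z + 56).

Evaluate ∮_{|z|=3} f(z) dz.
0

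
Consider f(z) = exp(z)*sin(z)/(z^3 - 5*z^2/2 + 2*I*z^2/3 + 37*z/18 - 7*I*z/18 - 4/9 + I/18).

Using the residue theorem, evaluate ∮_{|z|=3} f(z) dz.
By the residue theorem, ∮_C f(z) dz = 2πi · (sum of the residues of f at the poles inside |z| = 3).

The denominator factors as (z - 2/3 - I/3)*(z - 3/2 + I)*(z - 1/3), so the singularities of f are simple poles at z = 2/3 + I/3, z = 3/2 - I, z = 1/3.
  |2/3 + I/3|² = 5/9 < 9 = 3², so this pole is inside the contour.
  |3/2 - I|² = 13/4 < 9 = 3², so this pole is inside the contour.
  |1/3|² = 1/9 < 9 = 3², so this pole is inside the contour.

With P(z) = exp(z)*sin(z) and Q(z) = z^3 - 5*z^2/2 + 2*I*z^2/3 + 37*z/18 - 7*I*z/18 - 4/9 + I/18, each pole is simple, so Res(f, z₀) = P(z₀)/Q'(z₀) with Q'(z) = 3*z^2 - 5*z + 4*I*z/3 + 37/18 - 7*I/18.
  Res(f, 2/3 + I/3) = P(2/3 + I/3)/Q'(2/3 + I/3) = (exp(2/3 + I/3)*sin(2/3 + I/3))/(-13/18 + I/6) = (-117/89 - 27*I/89)*exp(2/3 + I/3)*sin(2/3 + I/3)
  Res(f, 3/2 - I) = P(3/2 - I)/Q'(3/2 - I) = (exp(3/2 - I)*sin(3/2 - I))/(-13/36 - 43*I/18) = (-468/7565 + 3096*I/7565)*exp(3/2 - I)*sin(3/2 - I)
  Res(f, 1/3) = P(1/3)/Q'(1/3) = (exp(1/3)*sin(1/3))/(13/18 + I/18) = (117/85 - 9*I/85)*exp(1/3)*sin(1/3)

Sum of residues inside C: (-117/89 - 27*I/89)*exp(2/3 + I/3)*sin(2/3 + I/3) + (117/85 - 9*I/85)*exp(1/3)*sin(1/3) + (-468/7565 + 3096*I/7565)*exp(3/2 - I)*sin(3/2 - I)
∮_C f(z) dz = 2πi · ((-117/89 - 27*I/89)*exp(2/3 + I/3)*sin(2/3 + I/3) + (117/85 - 9*I/85)*exp(1/3)*sin(1/3) + (-468/7565 + 3096*I/7565)*exp(3/2 - I)*sin(3/2 - I)) = pi*(54/89 - 234*I/89)*exp(2/3 + I/3)*sin(2/3 + I/3) + pi*(18/85 + 234*I/85)*exp(1/3)*sin(1/3) + pi*(-6192/7565 - 936*I/7565)*exp(3/2 - I)*sin(3/2 - I)

Final answer: pi*(54/89 - 234*I/89)*exp(2/3 + I/3)*sin(2/3 + I/3) + pi*(18/85 + 234*I/85)*exp(1/3)*sin(1/3) + pi*(-6192/7565 - 936*I/7565)*exp(3/2 - I)*sin(3/2 - I)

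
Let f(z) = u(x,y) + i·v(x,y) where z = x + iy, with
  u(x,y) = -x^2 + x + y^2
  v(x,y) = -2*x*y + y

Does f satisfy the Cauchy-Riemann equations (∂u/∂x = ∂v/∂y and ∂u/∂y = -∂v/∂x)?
∂u/∂x = 1 - 2*x
∂v/∂y = 1 - 2*x
∂u/∂y = 2*y
∂v/∂x = -2*y
∂u/∂x = ∂v/∂y and ∂u/∂y = -∂v/∂x hold identically; f is analytic.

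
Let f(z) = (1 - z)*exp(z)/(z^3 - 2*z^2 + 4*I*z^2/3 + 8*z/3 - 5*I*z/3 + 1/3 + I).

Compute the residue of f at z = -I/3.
Write f(z) = P(z)/Q(z) with P(z) = (1 - z)*exp(z) and Q(z) = z^3 - 2*z^2 + 4*I*z^2/3 + 8*z/3 - 5*I*z/3 + 1/3 + I.
The denominator factors as Q(z) = (z - 1 - I)*(z - 1 + 2*I)*(z + I/3), so z = -I/3 is a simple zero of Q and P is analytic there; z = -I/3 is therefore a simple pole and
  Res(f, z₀) = P(z₀)/Q'(z₀).

Q'(z) = 3*z^2 - 4*z + 8*I*z/3 + 8/3 - 5*I/3, so Q'(-I/3) = 29/9 - I/3.
P(-I/3) = (1 + I/3)*exp(-I/3).

Res(f, -I/3) = ((1 + I/3)*exp(-I/3))/(29/9 - I/3) = (126/425 + 57*I/425)*exp(-I/3)

Final answer: (126/425 + 57*I/425)*exp(-I/3)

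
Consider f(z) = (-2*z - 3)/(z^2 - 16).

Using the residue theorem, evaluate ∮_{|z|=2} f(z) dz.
By the residue theorem, ∮_C f(z) dz = 2πi · (sum of the residues of f at the poles inside |z| = 2).

The denominator factors as (z + 4)*(z - 4), so the singularities of f are simple poles at z = -4, z = 4.
  |-4|² = 16 > 4 = 2², so this pole is outside the contour.
  |4|² = 16 > 4 = 2², so this pole is outside the contour.

No pole lies inside the contour, so f is analytic on and inside C and the integral is 0 (Cauchy's theorem).

Final answer: 0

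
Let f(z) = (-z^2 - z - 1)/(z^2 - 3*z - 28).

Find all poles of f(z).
The singularities of f are the zeros of the denominator. Factoring,
  z^2 - 3*z - 28 = (z + 4)*(z - 7)
so the candidates are z = -4, z = 7.

Check the numerator P(z) = -z^2 - z - 1 at each one:
  P(-4) = -13 ≠ 0, so z = -4 is a (simple) pole.
  P(7) = -57 ≠ 0, so z = 7 is a (simple) pole.

Poles of f: {-4, 7}

Final answer: {-4, 7}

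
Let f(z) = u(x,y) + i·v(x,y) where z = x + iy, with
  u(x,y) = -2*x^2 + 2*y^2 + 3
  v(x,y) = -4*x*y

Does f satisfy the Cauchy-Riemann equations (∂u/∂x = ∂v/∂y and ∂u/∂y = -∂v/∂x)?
∂u/∂x = -4*x
∂v/∂y = -4*x
∂u/∂y = 4*y
∂v/∂x = -4*y
∂u/∂x = ∂v/∂y and ∂u/∂y = -∂v/∂x hold identically; f is analytic.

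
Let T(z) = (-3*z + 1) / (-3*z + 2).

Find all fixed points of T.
T(z) = z means -3*z + 1 = z*(-3*z + 2), i.e.
  -3*z^2 + 5*z - 1 = 0.
Discriminant: (5)^2 - 4*(-3)*(-1) = 13, so the roots are real.
  z = (-5 ± sqrt(13))/(2*(-3))
Fixed points: {5/6 - sqrt(13)/6, sqrt(13)/6 + 5/6}

Final answer: {5/6 - sqrt(13)/6, sqrt(13)/6 + 5/6}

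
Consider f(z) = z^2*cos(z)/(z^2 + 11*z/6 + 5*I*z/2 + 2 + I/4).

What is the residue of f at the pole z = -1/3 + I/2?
(-41/420 + I/140)*cos(1/3 - I/2)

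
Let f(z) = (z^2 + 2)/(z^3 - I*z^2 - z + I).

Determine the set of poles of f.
The singularities of f are the zeros of the denominator. Factoring,
  z^3 - I*z^2 - z + I = (z + 1)*(z - I)*(z - 1)
so the candidates are z = -1, z = I, z = 1.

Check the numerator P(z) = z^2 + 2 at each one:
  P(-1) = 3 ≠ 0, so z = -1 is a (simple) pole.
  P(I) = 1 ≠ 0, so z = I is a (simple) pole.
  P(1) = 3 ≠ 0, so z = 1 is a (simple) pole.

Poles of f: {-1, I, 1}

Final answer: {-1, I, 1}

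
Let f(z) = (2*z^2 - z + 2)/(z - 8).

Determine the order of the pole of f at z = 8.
Factor the denominator:
  z - 8 = (z - 8)

The numerator P(z) = 2*z^2 - z + 2 has P(8) = 122 ≠ 0, so no factor of (z - 8) cancels.
Near z = 8 we can therefore write f(z) = g(z)/(z - 8) with g analytic at 8 and g(8) ≠ 0 (g is just the numerator).

Hence z = 8 is a pole of order 1.

Final answer: 1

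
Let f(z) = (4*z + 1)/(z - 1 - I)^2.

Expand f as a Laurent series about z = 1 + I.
Put w = z - (1 + I), i.e. z = w + 1 + I. The denominator is w^2, so it suffices to rewrite the numerator in powers of w.

P(z) = 4*z + 1
P(w + 1 + I) = 5 + 4*I + 4*w

Dividing each term by w^2:
  f = (5 + 4*I)/w^2 + 4/w

Substituting back w = z - 1 - I:
  f(z) = (5 + 4*I)/(z - 1 - I)^2 + 4/(z - 1 - I)

The series is finite because the numerator is a polynomial; the negative powers form the principal part, and the coefficient of 1/(z - 1 - I) gives Res(f, 1 + I) = 4.

Final answer: (5 + 4*I)/(z - 1 - I)^2 + 4/(z - 1 - I)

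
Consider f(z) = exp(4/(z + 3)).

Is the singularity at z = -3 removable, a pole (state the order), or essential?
Let u = z + 3. Then
  e^(4/u) = Σ_{k≥0} (4)^k/(k!·u^k) = 1 + 4/u + 8/u^2 + 32/(3*u^3) + ...
which has infinitely many negative powers of u, so exp(4/(z + 3)) has an essential singularity at z = -3.
So the singularity is essential.

Final answer: essential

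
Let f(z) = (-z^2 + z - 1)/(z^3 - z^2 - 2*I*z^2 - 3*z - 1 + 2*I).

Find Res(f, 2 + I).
Write f(z) = P(z)/Q(z) with P(z) = -z^2 + z - 1 and Q(z) = z^3 - z^2 - 2*I*z^2 - 3*z - 1 + 2*I.
The denominator factors as Q(z) = (z + 1)*(z - 2 - I)*(z - I), so z = 2 + I is a simple zero of Q and P is analytic there; z = 2 + I is therefore a simple pole and
  Res(f, z₀) = P(z₀)/Q'(z₀).

Q'(z) = 3*z^2 - 2*z - 4*I*z - 3, so Q'(2 + I) = 6 + 2*I.
P(2 + I) = -2 - 3*I.

Res(f, 2 + I) = (-2 - 3*I)/(6 + 2*I) = -9/20 - 7*I/20

Final answer: -9/20 - 7*I/20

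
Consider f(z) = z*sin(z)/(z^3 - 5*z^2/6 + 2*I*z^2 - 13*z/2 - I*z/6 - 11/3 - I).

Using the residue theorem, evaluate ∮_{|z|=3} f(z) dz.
By the residue theorem, ∮_C f(z) dz = 2πi · (sum of the residues of f at the poles inside |z| = 3).

The denominator factors as (z + 2/3)*(z - 3 + I)*(z + 3/2 + I), so the singularities of f are simple poles at z = -2/3, z = 3 - I, z = -3/2 - I.
  |-2/3|² = 4/9 < 9 = 3², so this pole is inside the contour.
  |3 - I|² = 10 > 9 = 3², so this pole is outside the contour.
  |-3/2 - I|² = 13/4 < 9 = 3², so this pole is inside the contour.

With P(z) = z*sin(z) and Q(z) = z^3 - 5*z^2/6 + 2*I*z^2 - 13*z/2 - I*z/6 - 11/3 - I, each pole is simple, so Res(f, z₀) = P(z₀)/Q'(z₀) with Q'(z) = 3*z^2 - 5*z/3 + 4*I*z - 13/2 - I/6.
  Res(f, -2/3) = P(-2/3)/Q'(-2/3) = (2*sin(2/3)/3)/(-73/18 - 17*I/6) = (-438/3965 + 306*I/3965)*sin(2/3)
  Res(f, -3/2 - I) = P(-3/2 - I)/Q'(-3/2 - I) = ((3/2 + I)*sin(3/2 + I))/(15/4 + 9*I/2) = (18/61 - 16*I/183)*sin(3/2 + I)

Sum of residues inside C: (18/61 - 16*I/183)*sin(3/2 + I) + (-438/3965 + 306*I/3965)*sin(2/3)
∮_C f(z) dz = 2πi · ((18/61 - 16*I/183)*sin(3/2 + I) + (-438/3965 + 306*I/3965)*sin(2/3)) = pi*(-612/3965 - 876*I/3965)*sin(2/3) + pi*(32/183 + 36*I/61)*sin(3/2 + I)

Final answer: pi*(-612/3965 - 876*I/3965)*sin(2/3) + pi*(32/183 + 36*I/61)*sin(3/2 + I)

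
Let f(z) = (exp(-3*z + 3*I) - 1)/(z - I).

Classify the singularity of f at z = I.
Let u = z - I. The exponent is -3*z + 3*I = -3u, so
  f = (e^(-3u) - 1)/u = ((-3u) + (-3u)^2/2 + (-3u)^3/6 + ...)/u = -3 + (9/2)*u + (-9/2)*u^2 + ...
The Laurent expansion about u = 0 has no negative powers; equivalently lim_{z→I} f(z) = -3 exists and is finite.
So the singularity is removable.

Final answer: removable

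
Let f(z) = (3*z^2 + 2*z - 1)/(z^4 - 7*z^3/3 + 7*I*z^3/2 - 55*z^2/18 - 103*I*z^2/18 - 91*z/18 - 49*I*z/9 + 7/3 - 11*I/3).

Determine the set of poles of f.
The singularities of f are the zeros of the denominator. Factoring,
  z^4 - 7*z^3/3 + 7*I*z^3/2 - 55*z^2/18 - 103*I*z^2/18 - 91*z/18 - 49*I*z/9 + 7/3 - 11*I/3 = (z + 2/3 - 2*I/3)*(z + 3*I)*(z + I/2)*(z - 3 + 2*I/3)
so the candidates are z = -2/3 + 2*I/3, z = -3*I, z = -I/2, z = 3 - 2*I/3.

Check the numerator P(z) = 3*z^2 + 2*z - 1 at each one:
  P(-2/3 + 2*I/3) = -7/3 - 4*I/3 ≠ 0, so z = -2/3 + 2*I/3 is a (simple) pole.
  P(-3*I) = -28 - 6*I ≠ 0, so z = -3*I is a (simple) pole.
  P(-I/2) = -7/4 - I ≠ 0, so z = -I/2 is a (simple) pole.
  P(3 - 2*I/3) = 92/3 - 40*I/3 ≠ 0, so z = 3 - 2*I/3 is a (simple) pole.

Poles of f: {-2/3 + 2*I/3, -3*I, -I/2, 3 - 2*I/3}

Final answer: {-2/3 + 2*I/3, -3*I, -I/2, 3 - 2*I/3}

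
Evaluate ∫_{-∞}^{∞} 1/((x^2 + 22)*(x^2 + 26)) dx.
Let f(z) = 1/((z^2 + 22)*(z^2 + 26)). The denominator has no real zeros and deg Q - deg P = 4 ≥ 2, so the integral of f over the upper semicircle |z| = R tends to 0 as R → ∞. Closing the contour in the upper half-plane,
  ∫_{-∞}^{∞} f(x) dx = 2πi · Σ Res(f, z_k)  over the poles with Im z_k > 0.

Zeros of the denominator: z^2 + 22 = 0 gives z = ±sqrt(22)*I; z^2 + 26 = 0 gives z = ±sqrt(26)*I.
Upper half-plane: z = sqrt(22)*I, z = sqrt(26)*I (simple).

Each pole is a simple zero of Q(z) = z^4 + 48*z^2 + 572, so Res(f, z₀) = P(z₀)/Q'(z₀) with P(z) = 1, Q'(z) = 4*z^3 + 96*z:
  Res(f, sqrt(22)*I) = (1)/(8*sqrt(22)*I) = -sqrt(22)*I/176
  Res(f, sqrt(26)*I) = (1)/(-8*sqrt(26)*I) = sqrt(26)*I/208

Sum of residues: I*(-sqrt(22)/176 + sqrt(26)/208)
∫_{-∞}^{∞} f(x) dx = 2πi · (I*(-sqrt(22)/176 + sqrt(26)/208)) = pi*(-11*sqrt(26) + 13*sqrt(22))/1144

Final answer: pi*(-11*sqrt(26) + 13*sqrt(22))/1144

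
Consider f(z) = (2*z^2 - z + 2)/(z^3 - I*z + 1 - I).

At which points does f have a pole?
The singularities of f are the zeros of the denominator. Factoring,
  z^3 - I*z + 1 - I = (z + 1)*(z - 1 - I)*(z + I)
so the candidates are z = -1, z = 1 + I, z = -I.

Check the numerator P(z) = 2*z^2 - z + 2 at each one:
  P(-1) = 5 ≠ 0, so z = -1 is a (simple) pole.
  P(1 + I) = 1 + 3*I ≠ 0, so z = 1 + I is a (simple) pole.
  P(-I) = I ≠ 0, so z = -I is a (simple) pole.

Poles of f: {-1, -I, 1 + I}

Final answer: {-1, -I, 1 + I}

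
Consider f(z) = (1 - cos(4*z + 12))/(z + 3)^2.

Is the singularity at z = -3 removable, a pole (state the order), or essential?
Let u = z + 3. The argument of cos is 4*z + 12 = 4u, so
  f = (1 - cos(4u))/u^2 = ((4u)^2/2 - (4u)^4/24 + ...)/u^2 = 8 - (32/3)*u^2 + ...
The Laurent expansion about u = 0 has no negative powers; equivalently lim_{z→-3} f(z) = 8 exists and is finite.
So the singularity is removable.

Final answer: removable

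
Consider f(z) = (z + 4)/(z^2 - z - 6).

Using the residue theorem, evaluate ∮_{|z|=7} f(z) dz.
By the residue theorem, ∮_C f(z) dz = 2πi · (sum of the residues of f at the poles inside |z| = 7).

The denominator factors as (z - 3)*(z + 2), so the singularities of f are simple poles at z = 3, z = -2.
  |3|² = 9 < 49 = 7², so this pole is inside the contour.
  |-2|² = 4 < 49 = 7², so this pole is inside the contour.

With P(z) = z + 4 and Q(z) = z^2 - z - 6, each pole is simple, so Res(f, z₀) = P(z₀)/Q'(z₀) with Q'(z) = 2*z - 1.
  Res(f, 3) = P(3)/Q'(3) = (7)/(5) = 7/5
  Res(f, -2) = P(-2)/Q'(-2) = (2)/(-5) = -2/5

Sum of residues inside C: 1
∮_C f(z) dz = 2πi · (1) = 2*I*pi

Final answer: 2*I*pi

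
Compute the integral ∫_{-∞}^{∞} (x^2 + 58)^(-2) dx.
Let f(z) = (z^2 + 58)^(-2). The denominator has no real zeros and deg Q - deg P = 4 ≥ 2, so the integral of f over the upper semicircle |z| = R tends to 0 as R → ∞. Closing the contour in the upper half-plane,
  ∫_{-∞}^{∞} f(x) dx = 2πi · Σ Res(f, z_k)  over the poles with Im z_k > 0.

Zeros of the denominator: z^2 + 58 = 0 gives z = ±sqrt(58)*I.
Upper half-plane: z = sqrt(58)*I (a pole of order 2).

Write f(z) = g(z)/(z - sqrt(58)*I)^2 with g(z) = (z + sqrt(58)*I)^(-2). For a double pole, Res(f, z₀) = g'(z₀):
  g'(z) = -2/(z + sqrt(58)*I)^3
  Res(f, sqrt(58)*I) = g'(sqrt(58)*I) = -sqrt(58)*I/13456

∫_{-∞}^{∞} f(x) dx = 2πi · (-sqrt(58)*I/13456) = sqrt(58)*pi/6728

Final answer: sqrt(58)*pi/6728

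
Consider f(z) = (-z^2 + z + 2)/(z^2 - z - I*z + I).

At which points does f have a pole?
The singularities of f are the zeros of the denominator. Factoring,
  z^2 - z - I*z + I = (z - I)*(z - 1)
so the candidates are z = I, z = 1.

Check the numerator P(z) = -z^2 + z + 2 at each one:
  P(I) = 3 + I ≠ 0, so z = I is a (simple) pole.
  P(1) = 2 ≠ 0, so z = 1 is a (simple) pole.

Poles of f: {I, 1}

Final answer: {I, 1}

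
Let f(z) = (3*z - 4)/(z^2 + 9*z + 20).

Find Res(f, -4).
Write f(z) = P(z)/Q(z) with P(z) = 3*z - 4 and Q(z) = z^2 + 9*z + 20.
The denominator factors as Q(z) = (z + 5)*(z + 4), so z = -4 is a simple zero of Q and P is analytic there; z = -4 is therefore a simple pole and
  Res(f, z₀) = P(z₀)/Q'(z₀).

Q'(z) = 2*z + 9, so Q'(-4) = 1.
P(-4) = -16.

Res(f, -4) = (-16)/(1) = -16

Final answer: -16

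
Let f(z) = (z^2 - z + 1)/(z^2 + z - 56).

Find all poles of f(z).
The singularities of f are the zeros of the denominator. Factoring,
  z^2 + z - 56 = (z + 8)*(z - 7)
so the candidates are z = -8, z = 7.

Check the numerator P(z) = z^2 - z + 1 at each one:
  P(-8) = 73 ≠ 0, so z = -8 is a (simple) pole.
  P(7) = 43 ≠ 0, so z = 7 is a (simple) pole.

Poles of f: {-8, 7}

Final answer: {-8, 7}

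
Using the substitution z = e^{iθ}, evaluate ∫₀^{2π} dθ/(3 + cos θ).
sqrt(2)*pi/2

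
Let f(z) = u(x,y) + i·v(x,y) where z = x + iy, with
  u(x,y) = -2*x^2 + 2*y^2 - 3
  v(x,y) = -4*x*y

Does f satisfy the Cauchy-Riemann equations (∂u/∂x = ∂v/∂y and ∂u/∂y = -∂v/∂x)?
∂u/∂x = -4*x
∂v/∂y = -4*x
∂u/∂y = 4*y
∂v/∂x = -4*y
∂u/∂x = ∂v/∂y and ∂u/∂y = -∂v/∂x hold identically; f is analytic.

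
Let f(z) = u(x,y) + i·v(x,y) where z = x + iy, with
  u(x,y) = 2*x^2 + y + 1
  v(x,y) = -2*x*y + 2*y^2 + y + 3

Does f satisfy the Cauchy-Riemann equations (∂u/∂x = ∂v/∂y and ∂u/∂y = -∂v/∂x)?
∂u/∂x = 4*x
∂v/∂y = -2*x + 4*y + 1
∂u/∂y = 1
∂v/∂x = -2*y
∂u/∂x ≠ ∂v/∂y and ∂u/∂y ≠ -∂v/∂x; the Cauchy-Riemann equations are not satisfied, so f is not analytic.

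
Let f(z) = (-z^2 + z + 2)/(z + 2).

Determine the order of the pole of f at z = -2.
Factor the denominator:
  z + 2 = (z + 2)

The numerator P(z) = -z^2 + z + 2 has P(-2) = -4 ≠ 0, so no factor of (z + 2) cancels.
Near z = -2 we can therefore write f(z) = g(z)/(z + 2) with g analytic at -2 and g(-2) ≠ 0 (g is just the numerator).

Hence z = -2 is a pole of order 1.

Final answer: 1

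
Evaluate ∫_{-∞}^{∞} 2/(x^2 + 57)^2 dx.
Let f(z) = 2/(z^2 + 57)^2. The denominator has no real zeros and deg Q - deg P = 4 ≥ 2, so the integral of f over the upper semicircle |z| = R tends to 0 as R → ∞. Closing the contour in the upper half-plane,
  ∫_{-∞}^{∞} f(x) dx = 2πi · Σ Res(f, z_k)  over the poles with Im z_k > 0.

Zeros of the denominator: z^2 + 57 = 0 gives z = ±sqrt(57)*I.
Upper half-plane: z = sqrt(57)*I (a pole of order 2).

Write f(z) = g(z)/(z - sqrt(57)*I)^2 with g(z) = 2/(z + sqrt(57)*I)^2. For a double pole, Res(f, z₀) = g'(z₀):
  g'(z) = -4/(z + sqrt(57)*I)^3
  Res(f, sqrt(57)*I) = g'(sqrt(57)*I) = -sqrt(57)*I/6498

∫_{-∞}^{∞} f(x) dx = 2πi · (-sqrt(57)*I/6498) = sqrt(57)*pi/3249

Final answer: sqrt(57)*pi/3249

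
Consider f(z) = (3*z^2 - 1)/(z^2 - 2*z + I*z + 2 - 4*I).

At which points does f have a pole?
The singularities of f are the zeros of the denominator. Factoring,
  z^2 - 2*z + I*z + 2 - 4*I = (z + 2*I)*(z - 2 - I)
so the candidates are z = -2*I, z = 2 + I.

Check the numerator P(z) = 3*z^2 - 1 at each one:
  P(-2*I) = -13 ≠ 0, so z = -2*I is a (simple) pole.
  P(2 + I) = 8 + 12*I ≠ 0, so z = 2 + I is a (simple) pole.

Poles of f: {-2*I, 2 + I}

Final answer: {-2*I, 2 + I}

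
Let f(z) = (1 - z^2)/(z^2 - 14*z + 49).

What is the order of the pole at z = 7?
Factor the denominator:
  z^2 - 14*z + 49 = (z - 7)^2

The numerator P(z) = 1 - z^2 has P(7) = -48 ≠ 0, so no factor of (z - 7) cancels.
Near z = 7 we can therefore write f(z) = g(z)/(z - 7)^2 with g analytic at 7 and g(7) ≠ 0 (g is just the numerator).

Hence z = 7 is a pole of order 2.

Final answer: 2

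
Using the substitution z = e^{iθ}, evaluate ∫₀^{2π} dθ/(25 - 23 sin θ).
Call the integral J. The integrand is 2π-periodic and we integrate over a full period, so shifting θ does not change the value (θ → θ + π/2 turns sin θ into cos θ; θ → θ + π flips the sign of the trig term). Hence
  J = ∫₀^{2π} dθ/(25 + 23 cos θ).
Put z = e^{iθ}: then cos θ = (z + 1/z)/2, dθ = dz/(iz), and z runs once counterclockwise around |z| = 1:
  J = ∮_{|z|=1} 1/(25 + 23*(z + 1/z)/2) · dz/(iz) = (2/i) ∮_{|z|=1} dz/(23*z^2 + 50*z + 23).
The roots of 23*z^2 + 50*z + 23 are z = (-25 ± sqrt(25^2 - 23^2))/23, with sqrt(96) = 4*sqrt(6); their product is 1, so only z₊ = -25/23 + 4*sqrt(6)/23 lies inside the unit circle (z₋ = -25/23 - 4*sqrt(6)/23 lies outside).
z₊ is a simple zero of q(z) = 23*z^2 + 50*z + 23, so Res(1/q, z₊) = 1/q'(z₊) with q'(z) = 46*z + 50; and q'(z₊) = 23*(z₊ - z₋) = 8*sqrt(6).
Therefore J = (2/i) · 2πi · 1/(8*sqrt(6)) = 2*pi/(4*sqrt(6)) = sqrt(6)*pi/12

Final answer: sqrt(6)*pi/12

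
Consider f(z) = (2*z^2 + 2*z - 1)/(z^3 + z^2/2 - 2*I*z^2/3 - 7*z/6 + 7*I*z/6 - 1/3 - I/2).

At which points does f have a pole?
The singularities of f are the zeros of the denominator. Factoring,
  z^3 + z^2/2 - 2*I*z^2/3 - 7*z/6 + 7*I*z/6 - 1/3 - I/2 = (z - 1)*(z + I/3)*(z + 3/2 - I)
so the candidates are z = 1, z = -I/3, z = -3/2 + I.

Check the numerator P(z) = 2*z^2 + 2*z - 1 at each one:
  P(1) = 3 ≠ 0, so z = 1 is a (simple) pole.
  P(-I/3) = -11/9 - 2*I/3 ≠ 0, so z = -I/3 is a (simple) pole.
  P(-3/2 + I) = -3/2 - 4*I ≠ 0, so z = -3/2 + I is a (simple) pole.

Poles of f: {-3/2 + I, -I/3, 1}

Final answer: {-3/2 + I, -I/3, 1}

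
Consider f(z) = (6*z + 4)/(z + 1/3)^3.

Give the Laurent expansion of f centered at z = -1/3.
Put w = z - (-1/3), i.e. z = w - 1/3. The denominator is w^3, so it suffices to rewrite the numerator in powers of w.

P(z) = 6*z + 4
P(w - 1/3) = 2 + 6*w

Dividing each term by w^3:
  f = 2/w^3 + 6/w^2

Substituting back w = z + 1/3:
  f(z) = 2/(z + 1/3)^3 + 6/(z + 1/3)^2

The series is finite because the numerator is a polynomial; the negative powers form the principal part.

Final answer: 2/(z + 1/3)^3 + 6/(z + 1/3)^2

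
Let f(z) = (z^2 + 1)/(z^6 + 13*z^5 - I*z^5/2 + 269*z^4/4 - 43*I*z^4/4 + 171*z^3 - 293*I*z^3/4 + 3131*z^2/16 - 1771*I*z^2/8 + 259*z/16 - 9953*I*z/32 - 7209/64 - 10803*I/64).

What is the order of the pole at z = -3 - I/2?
4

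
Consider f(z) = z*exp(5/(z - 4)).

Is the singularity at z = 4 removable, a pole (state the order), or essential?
Let u = z - 4. Then
  e^(5/u) = Σ_{k≥0} (5)^k/(k!·u^k) = 1 + 5/u + 25/(2*u^2) + 125/(6*u^3) + ...
which has infinitely many negative powers of u, so exp(5/(z - 4)) has an essential singularity at z = 4.
The extra factor z is a nonzero polynomial; if the product had at most a pole at z = 4, dividing by that polynomial would leave exp(5/(z - 4)) with at most a pole too — contradiction. (Equivalently, the product's Laurent series still has infinitely many negative powers.)
So the singularity is essential.

Final answer: essential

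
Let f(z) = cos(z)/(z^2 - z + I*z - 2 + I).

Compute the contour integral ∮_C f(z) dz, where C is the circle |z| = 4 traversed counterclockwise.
By the residue theorem, ∮_C f(z) dz = 2πi · (sum of the residues of f at the poles inside |z| = 4).

The denominator factors as (z + 1)*(z - 2 + I), so the singularities of f are simple poles at z = -1, z = 2 - I.
  |-1|² = 1 < 16 = 4², so this pole is inside the contour.
  |2 - I|² = 5 < 16 = 4², so this pole is inside the contour.

With P(z) = cos(z) and Q(z) = z^2 - z + I*z - 2 + I, each pole is simple, so Res(f, z₀) = P(z₀)/Q'(z₀) with Q'(z) = 2*z - 1 + I.
  Res(f, -1) = P(-1)/Q'(-1) = (cos(1))/(-3 + I) = (-3/10 - I/10)*cos(1)
  Res(f, 2 - I) = P(2 - I)/Q'(2 - I) = (cos(2 - I))/(3 - I) = (3/10 + I/10)*cos(2 - I)

Sum of residues inside C: (-3/10 - I/10)*cos(1) + (3/10 + I/10)*cos(2 - I)
∮_C f(z) dz = 2πi · ((-3/10 - I/10)*cos(1) + (3/10 + I/10)*cos(2 - I)) = pi*(-1/5 + 3*I/5)*cos(2 - I) + pi*(1/5 - 3*I/5)*cos(1)

Final answer: pi*(-1/5 + 3*I/5)*cos(2 - I) + pi*(1/5 - 3*I/5)*cos(1)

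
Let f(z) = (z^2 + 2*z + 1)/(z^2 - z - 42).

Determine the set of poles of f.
The singularities of f are the zeros of the denominator. Factoring,
  z^2 - z - 42 = (z - 7)*(z + 6)
so the candidates are z = 7, z = -6.

Check the numerator P(z) = z^2 + 2*z + 1 at each one:
  P(7) = 64 ≠ 0, so z = 7 is a (simple) pole.
  P(-6) = 25 ≠ 0, so z = -6 is a (simple) pole.

Poles of f: {-6, 7}

Final answer: {-6, 7}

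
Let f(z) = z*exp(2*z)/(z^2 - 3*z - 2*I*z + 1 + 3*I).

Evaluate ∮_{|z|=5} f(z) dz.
By the residue theorem, ∮_C f(z) dz = 2πi · (sum of the residues of f at the poles inside |z| = 5).

The denominator factors as (z - 2 - I)*(z - 1 - I), so the singularities of f are simple poles at z = 2 + I, z = 1 + I.
  |2 + I|² = 5 < 25 = 5², so this pole is inside the contour.
  |1 + I|² = 2 < 25 = 5², so this pole is inside the contour.

With P(z) = z*exp(2*z) and Q(z) = z^2 - 3*z - 2*I*z + 1 + 3*I, each pole is simple, so Res(f, z₀) = P(z₀)/Q'(z₀) with Q'(z) = 2*z - 3 - 2*I.
  Res(f, 2 + I) = P(2 + I)/Q'(2 + I) = ((2 + I)*exp(4 + 2*I))/(1) = (2 + I)*exp(4 + 2*I)
  Res(f, 1 + I) = P(1 + I)/Q'(1 + I) = ((1 + I)*exp(2 + 2*I))/(-1) = (-1 - I)*exp(2 + 2*I)

Sum of residues inside C: (-1 - I)*exp(2 + 2*I) + (2 + I)*exp(4 + 2*I)
∮_C f(z) dz = 2πi · ((-1 - I)*exp(2 + 2*I) + (2 + I)*exp(4 + 2*I)) = pi*(-2 + 4*I)*exp(4 + 2*I) + pi*(2 - 2*I)*exp(2 + 2*I)

Final answer: pi*(-2 + 4*I)*exp(4 + 2*I) + pi*(2 - 2*I)*exp(2 + 2*I)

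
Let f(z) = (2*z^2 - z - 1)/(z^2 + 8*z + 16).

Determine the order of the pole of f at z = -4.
Factor the denominator:
  z^2 + 8*z + 16 = (z + 4)^2

The numerator P(z) = 2*z^2 - z - 1 has P(-4) = 35 ≠ 0, so no factor of (z + 4) cancels.
Near z = -4 we can therefore write f(z) = g(z)/(z + 4)^2 with g analytic at -4 and g(-4) ≠ 0 (g is just the numerator).

Hence z = -4 is a pole of order 2.

Final answer: 2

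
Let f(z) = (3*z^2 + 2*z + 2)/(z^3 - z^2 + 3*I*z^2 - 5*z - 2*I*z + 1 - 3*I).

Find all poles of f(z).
The singularities of f are the zeros of the denominator. Factoring,
  z^3 - z^2 + 3*I*z^2 - 5*z - 2*I*z + 1 - 3*I = (z + 1 + I)*(z + I)*(z - 2 + I)
so the candidates are z = -1 - I, z = -I, z = 2 - I.

Check the numerator P(z) = 3*z^2 + 2*z + 2 at each one:
  P(-1 - I) = 4*I ≠ 0, so z = -1 - I is a (simple) pole.
  P(-I) = -1 - 2*I ≠ 0, so z = -I is a (simple) pole.
  P(2 - I) = 15 - 14*I ≠ 0, so z = 2 - I is a (simple) pole.

Poles of f: {-1 - I, -I, 2 - I}

Final answer: {-1 - I, -I, 2 - I}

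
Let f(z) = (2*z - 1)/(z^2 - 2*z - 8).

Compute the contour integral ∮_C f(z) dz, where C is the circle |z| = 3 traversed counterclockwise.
5*I*pi/3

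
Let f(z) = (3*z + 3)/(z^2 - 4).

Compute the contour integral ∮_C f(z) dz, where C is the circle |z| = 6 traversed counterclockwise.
By the residue theorem, ∮_C f(z) dz = 2πi · (sum of the residues of f at the poles inside |z| = 6).

The denominator factors as (z + 2)*(z - 2), so the singularities of f are simple poles at z = -2, z = 2.
  |-2|² = 4 < 36 = 6², so this pole is inside the contour.
  |2|² = 4 < 36 = 6², so this pole is inside the contour.

With P(z) = 3*z + 3 and Q(z) = z^2 - 4, each pole is simple, so Res(f, z₀) = P(z₀)/Q'(z₀) with Q'(z) = 2*z.
  Res(f, -2) = P(-2)/Q'(-2) = (-3)/(-4) = 3/4
  Res(f, 2) = P(2)/Q'(2) = (9)/(4) = 9/4

Sum of residues inside C: 3
∮_C f(z) dz = 2πi · (3) = 6*I*pi

Final answer: 6*I*pi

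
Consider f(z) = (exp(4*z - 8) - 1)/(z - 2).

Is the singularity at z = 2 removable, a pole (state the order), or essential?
Let u = z - 2. The exponent is 4*z - 8 = 4u, so
  f = (e^(4u) - 1)/u = ((4u) + (4u)^2/2 + (4u)^3/6 + ...)/u = 4 + (8)*u + (32/3)*u^2 + ...
The Laurent expansion about u = 0 has no negative powers; equivalently lim_{z→2} f(z) = 4 exists and is finite.
So the singularity is removable.

Final answer: removable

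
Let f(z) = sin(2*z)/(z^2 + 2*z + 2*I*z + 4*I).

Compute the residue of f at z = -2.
(1/4 + I/4)*sin(4)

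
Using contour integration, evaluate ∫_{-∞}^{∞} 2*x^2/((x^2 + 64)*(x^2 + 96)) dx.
pi*(-2 + sqrt(6))/4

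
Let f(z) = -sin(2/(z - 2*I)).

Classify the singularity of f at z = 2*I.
Let u = z - 2*I. Then
  sin(2/u) = Σ_{k≥0} (-1)^k (2)^(2k+1)/((2k+1)!·u^(2k+1)) = 2/u - 4/(3*u^3) + 4/(15*u^5) + ...
which has infinitely many negative powers of u, so sin(2/(z - 2*I)) has an essential singularity at z = 2*I.
So the singularity is essential.

Final answer: essential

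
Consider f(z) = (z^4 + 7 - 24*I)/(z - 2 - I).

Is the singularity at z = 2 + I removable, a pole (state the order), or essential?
The numerator vanishes at z = 2 + I ((2 + I)^4 = -7 + 24*I), so it is divisible by z - 2 - I:
  z^4 + 7 - 24*I = (z - 2 - I)*(z^3 + 2*z^2 + I*z^2 + 3*z + 4*I*z + 2 + 11*I)
Hence for z ≠ 2 + I, f(z) = z^3 + 2*z^2 + I*z^2 + 3*z + 4*I*z + 2 + 11*I, a polynomial, and lim_{z→2 + I} f(z) = 8 + 44*I is finite.
So the singularity is removable.

Final answer: removable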